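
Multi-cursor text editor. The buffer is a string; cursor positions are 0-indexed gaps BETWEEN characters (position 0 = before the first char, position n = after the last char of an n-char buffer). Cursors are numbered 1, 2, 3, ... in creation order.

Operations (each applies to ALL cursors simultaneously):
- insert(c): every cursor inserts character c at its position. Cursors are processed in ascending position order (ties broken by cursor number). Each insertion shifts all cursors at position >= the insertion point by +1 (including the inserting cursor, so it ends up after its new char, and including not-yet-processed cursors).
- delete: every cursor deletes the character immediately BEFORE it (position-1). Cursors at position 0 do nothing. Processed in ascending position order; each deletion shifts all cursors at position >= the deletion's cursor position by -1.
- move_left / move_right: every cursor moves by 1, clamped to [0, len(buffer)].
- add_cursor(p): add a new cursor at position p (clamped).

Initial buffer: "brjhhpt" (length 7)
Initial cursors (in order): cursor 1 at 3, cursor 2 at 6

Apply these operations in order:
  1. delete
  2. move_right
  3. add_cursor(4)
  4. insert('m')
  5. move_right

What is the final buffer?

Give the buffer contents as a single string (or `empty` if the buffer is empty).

Answer: brhmhmtm

Derivation:
After op 1 (delete): buffer="brhht" (len 5), cursors c1@2 c2@4, authorship .....
After op 2 (move_right): buffer="brhht" (len 5), cursors c1@3 c2@5, authorship .....
After op 3 (add_cursor(4)): buffer="brhht" (len 5), cursors c1@3 c3@4 c2@5, authorship .....
After op 4 (insert('m')): buffer="brhmhmtm" (len 8), cursors c1@4 c3@6 c2@8, authorship ...1.3.2
After op 5 (move_right): buffer="brhmhmtm" (len 8), cursors c1@5 c3@7 c2@8, authorship ...1.3.2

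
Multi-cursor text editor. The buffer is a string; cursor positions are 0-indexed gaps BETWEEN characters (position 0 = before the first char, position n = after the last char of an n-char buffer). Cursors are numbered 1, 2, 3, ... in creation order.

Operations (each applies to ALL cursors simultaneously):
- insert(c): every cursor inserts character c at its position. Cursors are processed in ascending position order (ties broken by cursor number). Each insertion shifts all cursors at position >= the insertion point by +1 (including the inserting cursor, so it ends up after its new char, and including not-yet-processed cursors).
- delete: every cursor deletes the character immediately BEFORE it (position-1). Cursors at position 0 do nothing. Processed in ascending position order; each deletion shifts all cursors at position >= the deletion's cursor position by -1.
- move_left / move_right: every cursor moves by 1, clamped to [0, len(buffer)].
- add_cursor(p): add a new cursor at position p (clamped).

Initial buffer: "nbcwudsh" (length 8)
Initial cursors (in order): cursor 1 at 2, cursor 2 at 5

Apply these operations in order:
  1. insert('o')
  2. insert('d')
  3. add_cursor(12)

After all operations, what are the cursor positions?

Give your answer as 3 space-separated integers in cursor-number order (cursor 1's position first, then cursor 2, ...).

After op 1 (insert('o')): buffer="nbocwuodsh" (len 10), cursors c1@3 c2@7, authorship ..1...2...
After op 2 (insert('d')): buffer="nbodcwuoddsh" (len 12), cursors c1@4 c2@9, authorship ..11...22...
After op 3 (add_cursor(12)): buffer="nbodcwuoddsh" (len 12), cursors c1@4 c2@9 c3@12, authorship ..11...22...

Answer: 4 9 12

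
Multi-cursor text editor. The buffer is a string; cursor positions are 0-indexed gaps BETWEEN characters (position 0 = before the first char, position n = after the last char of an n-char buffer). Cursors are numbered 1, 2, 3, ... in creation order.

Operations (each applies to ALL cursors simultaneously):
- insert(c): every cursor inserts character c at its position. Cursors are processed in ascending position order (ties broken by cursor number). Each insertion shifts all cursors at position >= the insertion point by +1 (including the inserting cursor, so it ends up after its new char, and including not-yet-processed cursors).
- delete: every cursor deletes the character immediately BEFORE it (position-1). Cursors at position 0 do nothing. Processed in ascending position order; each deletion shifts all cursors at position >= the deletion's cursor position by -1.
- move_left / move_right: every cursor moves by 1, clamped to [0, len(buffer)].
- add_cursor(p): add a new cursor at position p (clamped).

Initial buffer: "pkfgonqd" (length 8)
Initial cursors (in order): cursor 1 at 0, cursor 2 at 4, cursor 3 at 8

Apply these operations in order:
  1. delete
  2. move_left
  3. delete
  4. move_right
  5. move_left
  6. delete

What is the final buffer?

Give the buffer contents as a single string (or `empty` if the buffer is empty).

Answer: fq

Derivation:
After op 1 (delete): buffer="pkfonq" (len 6), cursors c1@0 c2@3 c3@6, authorship ......
After op 2 (move_left): buffer="pkfonq" (len 6), cursors c1@0 c2@2 c3@5, authorship ......
After op 3 (delete): buffer="pfoq" (len 4), cursors c1@0 c2@1 c3@3, authorship ....
After op 4 (move_right): buffer="pfoq" (len 4), cursors c1@1 c2@2 c3@4, authorship ....
After op 5 (move_left): buffer="pfoq" (len 4), cursors c1@0 c2@1 c3@3, authorship ....
After op 6 (delete): buffer="fq" (len 2), cursors c1@0 c2@0 c3@1, authorship ..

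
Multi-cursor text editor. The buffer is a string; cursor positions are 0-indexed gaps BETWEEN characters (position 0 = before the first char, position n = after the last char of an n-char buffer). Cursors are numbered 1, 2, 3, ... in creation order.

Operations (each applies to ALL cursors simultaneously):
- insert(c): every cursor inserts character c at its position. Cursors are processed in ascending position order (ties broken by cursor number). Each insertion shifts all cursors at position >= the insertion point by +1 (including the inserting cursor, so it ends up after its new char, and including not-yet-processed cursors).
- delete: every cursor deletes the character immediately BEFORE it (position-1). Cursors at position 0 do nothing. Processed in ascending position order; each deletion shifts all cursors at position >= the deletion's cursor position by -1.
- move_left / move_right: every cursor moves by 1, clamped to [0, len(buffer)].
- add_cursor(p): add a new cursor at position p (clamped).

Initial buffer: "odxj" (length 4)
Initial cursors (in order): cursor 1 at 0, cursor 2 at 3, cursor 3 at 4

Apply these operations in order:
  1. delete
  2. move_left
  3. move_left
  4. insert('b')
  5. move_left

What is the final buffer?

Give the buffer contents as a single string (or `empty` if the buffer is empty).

Answer: bbbod

Derivation:
After op 1 (delete): buffer="od" (len 2), cursors c1@0 c2@2 c3@2, authorship ..
After op 2 (move_left): buffer="od" (len 2), cursors c1@0 c2@1 c3@1, authorship ..
After op 3 (move_left): buffer="od" (len 2), cursors c1@0 c2@0 c3@0, authorship ..
After op 4 (insert('b')): buffer="bbbod" (len 5), cursors c1@3 c2@3 c3@3, authorship 123..
After op 5 (move_left): buffer="bbbod" (len 5), cursors c1@2 c2@2 c3@2, authorship 123..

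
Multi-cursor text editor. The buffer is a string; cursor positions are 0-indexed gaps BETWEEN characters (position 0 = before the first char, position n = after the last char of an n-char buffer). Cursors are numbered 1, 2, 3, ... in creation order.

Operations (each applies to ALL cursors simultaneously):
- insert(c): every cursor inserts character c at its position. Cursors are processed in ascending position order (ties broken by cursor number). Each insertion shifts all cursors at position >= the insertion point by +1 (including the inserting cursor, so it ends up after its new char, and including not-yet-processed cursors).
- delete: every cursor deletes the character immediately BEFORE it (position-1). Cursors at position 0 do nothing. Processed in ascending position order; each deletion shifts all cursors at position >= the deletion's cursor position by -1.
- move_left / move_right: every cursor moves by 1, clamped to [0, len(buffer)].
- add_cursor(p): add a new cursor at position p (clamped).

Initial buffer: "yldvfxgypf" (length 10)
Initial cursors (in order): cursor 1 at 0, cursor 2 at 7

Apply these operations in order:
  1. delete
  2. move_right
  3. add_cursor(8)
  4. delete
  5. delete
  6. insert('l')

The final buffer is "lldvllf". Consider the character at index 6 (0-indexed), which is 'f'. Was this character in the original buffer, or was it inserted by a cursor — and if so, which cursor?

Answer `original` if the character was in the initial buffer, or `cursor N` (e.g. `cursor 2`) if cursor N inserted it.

After op 1 (delete): buffer="yldvfxypf" (len 9), cursors c1@0 c2@6, authorship .........
After op 2 (move_right): buffer="yldvfxypf" (len 9), cursors c1@1 c2@7, authorship .........
After op 3 (add_cursor(8)): buffer="yldvfxypf" (len 9), cursors c1@1 c2@7 c3@8, authorship .........
After op 4 (delete): buffer="ldvfxf" (len 6), cursors c1@0 c2@5 c3@5, authorship ......
After op 5 (delete): buffer="ldvf" (len 4), cursors c1@0 c2@3 c3@3, authorship ....
After op 6 (insert('l')): buffer="lldvllf" (len 7), cursors c1@1 c2@6 c3@6, authorship 1...23.
Authorship (.=original, N=cursor N): 1 . . . 2 3 .
Index 6: author = original

Answer: original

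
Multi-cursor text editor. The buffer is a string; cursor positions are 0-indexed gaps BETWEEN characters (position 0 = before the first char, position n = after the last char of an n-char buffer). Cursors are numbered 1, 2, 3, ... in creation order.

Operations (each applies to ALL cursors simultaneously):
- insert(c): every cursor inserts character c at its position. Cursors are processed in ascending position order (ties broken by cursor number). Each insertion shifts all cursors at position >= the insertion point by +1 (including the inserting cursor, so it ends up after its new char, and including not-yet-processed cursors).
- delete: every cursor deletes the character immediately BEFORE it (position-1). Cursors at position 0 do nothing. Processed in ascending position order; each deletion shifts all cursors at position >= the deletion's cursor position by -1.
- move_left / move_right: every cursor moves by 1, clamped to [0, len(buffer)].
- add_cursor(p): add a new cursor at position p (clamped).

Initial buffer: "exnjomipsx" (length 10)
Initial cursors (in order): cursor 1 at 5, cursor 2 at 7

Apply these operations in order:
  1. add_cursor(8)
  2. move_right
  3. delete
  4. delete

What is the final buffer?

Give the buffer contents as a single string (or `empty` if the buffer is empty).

Answer: exnx

Derivation:
After op 1 (add_cursor(8)): buffer="exnjomipsx" (len 10), cursors c1@5 c2@7 c3@8, authorship ..........
After op 2 (move_right): buffer="exnjomipsx" (len 10), cursors c1@6 c2@8 c3@9, authorship ..........
After op 3 (delete): buffer="exnjoix" (len 7), cursors c1@5 c2@6 c3@6, authorship .......
After op 4 (delete): buffer="exnx" (len 4), cursors c1@3 c2@3 c3@3, authorship ....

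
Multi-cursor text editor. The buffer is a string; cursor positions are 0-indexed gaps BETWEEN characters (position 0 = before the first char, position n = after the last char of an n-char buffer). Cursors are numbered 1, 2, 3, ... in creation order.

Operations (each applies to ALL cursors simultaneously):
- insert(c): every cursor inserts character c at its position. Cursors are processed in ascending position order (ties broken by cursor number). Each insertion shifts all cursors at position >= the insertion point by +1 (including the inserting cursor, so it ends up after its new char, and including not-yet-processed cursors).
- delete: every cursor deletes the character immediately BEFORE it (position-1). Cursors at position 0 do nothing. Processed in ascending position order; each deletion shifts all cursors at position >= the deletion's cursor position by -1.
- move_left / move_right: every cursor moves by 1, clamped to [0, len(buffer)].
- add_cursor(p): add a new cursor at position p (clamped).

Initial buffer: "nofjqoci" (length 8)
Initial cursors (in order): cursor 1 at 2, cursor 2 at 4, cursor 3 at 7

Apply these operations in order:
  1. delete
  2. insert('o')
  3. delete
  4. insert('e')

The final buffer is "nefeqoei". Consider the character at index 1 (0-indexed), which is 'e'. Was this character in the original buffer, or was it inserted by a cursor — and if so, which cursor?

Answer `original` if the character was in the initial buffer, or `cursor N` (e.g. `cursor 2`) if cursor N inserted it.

After op 1 (delete): buffer="nfqoi" (len 5), cursors c1@1 c2@2 c3@4, authorship .....
After op 2 (insert('o')): buffer="nofoqooi" (len 8), cursors c1@2 c2@4 c3@7, authorship .1.2..3.
After op 3 (delete): buffer="nfqoi" (len 5), cursors c1@1 c2@2 c3@4, authorship .....
After op 4 (insert('e')): buffer="nefeqoei" (len 8), cursors c1@2 c2@4 c3@7, authorship .1.2..3.
Authorship (.=original, N=cursor N): . 1 . 2 . . 3 .
Index 1: author = 1

Answer: cursor 1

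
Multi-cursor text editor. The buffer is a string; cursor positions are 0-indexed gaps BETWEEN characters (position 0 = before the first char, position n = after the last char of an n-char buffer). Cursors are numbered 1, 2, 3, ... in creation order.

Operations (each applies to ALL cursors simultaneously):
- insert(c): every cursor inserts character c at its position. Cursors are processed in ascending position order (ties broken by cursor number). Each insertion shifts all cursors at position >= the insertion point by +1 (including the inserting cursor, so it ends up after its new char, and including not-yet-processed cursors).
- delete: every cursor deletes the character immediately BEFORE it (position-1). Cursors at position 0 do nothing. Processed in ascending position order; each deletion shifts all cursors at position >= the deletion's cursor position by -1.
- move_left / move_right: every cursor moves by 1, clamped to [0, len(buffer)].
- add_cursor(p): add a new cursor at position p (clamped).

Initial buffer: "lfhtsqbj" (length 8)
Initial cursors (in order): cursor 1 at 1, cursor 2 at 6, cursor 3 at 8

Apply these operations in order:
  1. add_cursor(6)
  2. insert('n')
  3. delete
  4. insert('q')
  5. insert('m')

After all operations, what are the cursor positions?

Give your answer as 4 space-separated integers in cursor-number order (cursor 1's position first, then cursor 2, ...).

Answer: 3 12 16 12

Derivation:
After op 1 (add_cursor(6)): buffer="lfhtsqbj" (len 8), cursors c1@1 c2@6 c4@6 c3@8, authorship ........
After op 2 (insert('n')): buffer="lnfhtsqnnbjn" (len 12), cursors c1@2 c2@9 c4@9 c3@12, authorship .1.....24..3
After op 3 (delete): buffer="lfhtsqbj" (len 8), cursors c1@1 c2@6 c4@6 c3@8, authorship ........
After op 4 (insert('q')): buffer="lqfhtsqqqbjq" (len 12), cursors c1@2 c2@9 c4@9 c3@12, authorship .1.....24..3
After op 5 (insert('m')): buffer="lqmfhtsqqqmmbjqm" (len 16), cursors c1@3 c2@12 c4@12 c3@16, authorship .11.....2424..33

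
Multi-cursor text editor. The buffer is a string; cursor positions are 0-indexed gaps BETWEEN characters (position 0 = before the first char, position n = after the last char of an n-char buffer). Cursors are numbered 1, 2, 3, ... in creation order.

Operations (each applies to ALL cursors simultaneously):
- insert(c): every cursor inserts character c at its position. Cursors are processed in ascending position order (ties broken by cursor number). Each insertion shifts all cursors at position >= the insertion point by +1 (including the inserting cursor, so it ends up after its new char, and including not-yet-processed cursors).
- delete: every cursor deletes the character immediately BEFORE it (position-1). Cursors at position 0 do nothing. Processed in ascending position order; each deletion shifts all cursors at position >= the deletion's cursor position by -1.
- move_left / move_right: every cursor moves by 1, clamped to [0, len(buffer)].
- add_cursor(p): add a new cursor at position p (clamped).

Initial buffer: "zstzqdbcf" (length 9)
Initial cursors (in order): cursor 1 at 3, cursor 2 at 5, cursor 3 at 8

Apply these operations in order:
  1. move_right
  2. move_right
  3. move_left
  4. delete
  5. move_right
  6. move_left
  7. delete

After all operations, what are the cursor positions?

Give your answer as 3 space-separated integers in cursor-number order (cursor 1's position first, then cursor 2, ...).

After op 1 (move_right): buffer="zstzqdbcf" (len 9), cursors c1@4 c2@6 c3@9, authorship .........
After op 2 (move_right): buffer="zstzqdbcf" (len 9), cursors c1@5 c2@7 c3@9, authorship .........
After op 3 (move_left): buffer="zstzqdbcf" (len 9), cursors c1@4 c2@6 c3@8, authorship .........
After op 4 (delete): buffer="zstqbf" (len 6), cursors c1@3 c2@4 c3@5, authorship ......
After op 5 (move_right): buffer="zstqbf" (len 6), cursors c1@4 c2@5 c3@6, authorship ......
After op 6 (move_left): buffer="zstqbf" (len 6), cursors c1@3 c2@4 c3@5, authorship ......
After op 7 (delete): buffer="zsf" (len 3), cursors c1@2 c2@2 c3@2, authorship ...

Answer: 2 2 2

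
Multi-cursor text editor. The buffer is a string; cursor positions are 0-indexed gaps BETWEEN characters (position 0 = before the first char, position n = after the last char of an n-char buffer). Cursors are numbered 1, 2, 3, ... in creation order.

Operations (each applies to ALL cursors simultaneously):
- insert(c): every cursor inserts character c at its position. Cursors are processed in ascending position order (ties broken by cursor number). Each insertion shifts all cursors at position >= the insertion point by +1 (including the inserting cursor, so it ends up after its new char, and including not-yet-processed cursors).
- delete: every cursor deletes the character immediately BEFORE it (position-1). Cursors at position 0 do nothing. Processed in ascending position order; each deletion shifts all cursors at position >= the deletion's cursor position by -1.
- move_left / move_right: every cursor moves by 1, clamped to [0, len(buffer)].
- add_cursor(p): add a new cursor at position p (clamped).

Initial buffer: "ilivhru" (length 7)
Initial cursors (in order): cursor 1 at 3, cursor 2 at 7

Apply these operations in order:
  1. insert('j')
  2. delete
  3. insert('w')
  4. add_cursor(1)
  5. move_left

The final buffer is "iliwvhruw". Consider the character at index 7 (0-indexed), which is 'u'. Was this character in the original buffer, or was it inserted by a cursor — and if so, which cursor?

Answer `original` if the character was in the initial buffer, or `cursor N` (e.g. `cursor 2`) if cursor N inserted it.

Answer: original

Derivation:
After op 1 (insert('j')): buffer="ilijvhruj" (len 9), cursors c1@4 c2@9, authorship ...1....2
After op 2 (delete): buffer="ilivhru" (len 7), cursors c1@3 c2@7, authorship .......
After op 3 (insert('w')): buffer="iliwvhruw" (len 9), cursors c1@4 c2@9, authorship ...1....2
After op 4 (add_cursor(1)): buffer="iliwvhruw" (len 9), cursors c3@1 c1@4 c2@9, authorship ...1....2
After op 5 (move_left): buffer="iliwvhruw" (len 9), cursors c3@0 c1@3 c2@8, authorship ...1....2
Authorship (.=original, N=cursor N): . . . 1 . . . . 2
Index 7: author = original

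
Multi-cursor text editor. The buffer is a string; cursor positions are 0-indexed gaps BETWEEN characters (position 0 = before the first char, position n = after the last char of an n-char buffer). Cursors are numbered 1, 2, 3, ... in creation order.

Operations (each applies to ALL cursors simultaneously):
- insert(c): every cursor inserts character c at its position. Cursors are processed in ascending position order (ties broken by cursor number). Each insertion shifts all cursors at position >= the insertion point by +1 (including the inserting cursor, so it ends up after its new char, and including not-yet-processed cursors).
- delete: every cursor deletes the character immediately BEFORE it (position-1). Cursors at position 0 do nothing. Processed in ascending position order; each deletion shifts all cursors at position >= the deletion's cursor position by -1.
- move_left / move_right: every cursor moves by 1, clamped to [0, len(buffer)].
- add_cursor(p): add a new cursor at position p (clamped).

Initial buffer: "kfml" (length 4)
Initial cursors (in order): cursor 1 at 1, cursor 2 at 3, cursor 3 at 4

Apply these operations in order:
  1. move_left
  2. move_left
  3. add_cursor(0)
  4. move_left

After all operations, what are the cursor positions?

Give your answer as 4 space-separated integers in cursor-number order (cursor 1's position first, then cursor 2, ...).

Answer: 0 0 1 0

Derivation:
After op 1 (move_left): buffer="kfml" (len 4), cursors c1@0 c2@2 c3@3, authorship ....
After op 2 (move_left): buffer="kfml" (len 4), cursors c1@0 c2@1 c3@2, authorship ....
After op 3 (add_cursor(0)): buffer="kfml" (len 4), cursors c1@0 c4@0 c2@1 c3@2, authorship ....
After op 4 (move_left): buffer="kfml" (len 4), cursors c1@0 c2@0 c4@0 c3@1, authorship ....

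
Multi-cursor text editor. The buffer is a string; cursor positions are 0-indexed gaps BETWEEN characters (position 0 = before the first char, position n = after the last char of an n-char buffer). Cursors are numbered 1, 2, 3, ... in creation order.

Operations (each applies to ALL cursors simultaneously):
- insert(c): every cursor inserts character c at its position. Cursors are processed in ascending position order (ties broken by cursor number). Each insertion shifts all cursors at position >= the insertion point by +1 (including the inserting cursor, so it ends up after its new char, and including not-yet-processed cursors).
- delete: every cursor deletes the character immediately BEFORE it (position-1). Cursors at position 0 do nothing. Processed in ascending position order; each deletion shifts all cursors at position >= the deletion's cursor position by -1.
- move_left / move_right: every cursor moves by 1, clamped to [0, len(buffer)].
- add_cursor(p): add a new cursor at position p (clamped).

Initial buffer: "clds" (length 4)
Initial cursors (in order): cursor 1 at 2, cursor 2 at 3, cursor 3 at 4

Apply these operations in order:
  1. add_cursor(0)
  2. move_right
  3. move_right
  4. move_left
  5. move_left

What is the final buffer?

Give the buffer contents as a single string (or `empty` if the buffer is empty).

Answer: clds

Derivation:
After op 1 (add_cursor(0)): buffer="clds" (len 4), cursors c4@0 c1@2 c2@3 c3@4, authorship ....
After op 2 (move_right): buffer="clds" (len 4), cursors c4@1 c1@3 c2@4 c3@4, authorship ....
After op 3 (move_right): buffer="clds" (len 4), cursors c4@2 c1@4 c2@4 c3@4, authorship ....
After op 4 (move_left): buffer="clds" (len 4), cursors c4@1 c1@3 c2@3 c3@3, authorship ....
After op 5 (move_left): buffer="clds" (len 4), cursors c4@0 c1@2 c2@2 c3@2, authorship ....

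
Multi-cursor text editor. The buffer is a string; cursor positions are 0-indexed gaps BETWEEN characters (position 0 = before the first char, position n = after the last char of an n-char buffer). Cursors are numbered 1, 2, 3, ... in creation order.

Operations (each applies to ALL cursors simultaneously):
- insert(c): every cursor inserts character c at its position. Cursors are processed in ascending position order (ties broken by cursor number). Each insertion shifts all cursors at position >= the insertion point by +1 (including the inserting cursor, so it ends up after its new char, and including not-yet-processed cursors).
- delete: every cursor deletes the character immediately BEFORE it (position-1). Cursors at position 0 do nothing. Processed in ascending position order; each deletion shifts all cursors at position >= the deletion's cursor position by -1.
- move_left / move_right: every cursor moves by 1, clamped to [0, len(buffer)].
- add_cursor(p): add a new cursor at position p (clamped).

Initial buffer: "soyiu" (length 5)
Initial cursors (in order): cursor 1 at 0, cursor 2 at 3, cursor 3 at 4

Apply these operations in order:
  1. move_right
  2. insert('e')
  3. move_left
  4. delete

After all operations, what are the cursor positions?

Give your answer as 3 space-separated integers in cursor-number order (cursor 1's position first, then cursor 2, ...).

After op 1 (move_right): buffer="soyiu" (len 5), cursors c1@1 c2@4 c3@5, authorship .....
After op 2 (insert('e')): buffer="seoyieue" (len 8), cursors c1@2 c2@6 c3@8, authorship .1...2.3
After op 3 (move_left): buffer="seoyieue" (len 8), cursors c1@1 c2@5 c3@7, authorship .1...2.3
After op 4 (delete): buffer="eoyee" (len 5), cursors c1@0 c2@3 c3@4, authorship 1..23

Answer: 0 3 4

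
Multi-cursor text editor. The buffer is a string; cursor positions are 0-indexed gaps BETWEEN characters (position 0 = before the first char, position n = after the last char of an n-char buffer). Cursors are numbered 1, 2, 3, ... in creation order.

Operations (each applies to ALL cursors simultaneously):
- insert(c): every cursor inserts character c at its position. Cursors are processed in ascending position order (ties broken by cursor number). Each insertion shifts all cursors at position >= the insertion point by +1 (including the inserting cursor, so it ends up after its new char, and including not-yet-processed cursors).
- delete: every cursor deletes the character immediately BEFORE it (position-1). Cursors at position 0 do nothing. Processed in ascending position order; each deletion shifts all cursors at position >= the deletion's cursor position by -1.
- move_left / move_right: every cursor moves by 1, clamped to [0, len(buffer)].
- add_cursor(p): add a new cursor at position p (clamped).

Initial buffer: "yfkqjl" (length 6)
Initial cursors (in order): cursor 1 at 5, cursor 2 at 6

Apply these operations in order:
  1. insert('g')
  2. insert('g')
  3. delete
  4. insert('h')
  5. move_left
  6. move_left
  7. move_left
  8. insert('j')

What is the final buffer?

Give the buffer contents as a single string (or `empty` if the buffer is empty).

After op 1 (insert('g')): buffer="yfkqjglg" (len 8), cursors c1@6 c2@8, authorship .....1.2
After op 2 (insert('g')): buffer="yfkqjgglgg" (len 10), cursors c1@7 c2@10, authorship .....11.22
After op 3 (delete): buffer="yfkqjglg" (len 8), cursors c1@6 c2@8, authorship .....1.2
After op 4 (insert('h')): buffer="yfkqjghlgh" (len 10), cursors c1@7 c2@10, authorship .....11.22
After op 5 (move_left): buffer="yfkqjghlgh" (len 10), cursors c1@6 c2@9, authorship .....11.22
After op 6 (move_left): buffer="yfkqjghlgh" (len 10), cursors c1@5 c2@8, authorship .....11.22
After op 7 (move_left): buffer="yfkqjghlgh" (len 10), cursors c1@4 c2@7, authorship .....11.22
After op 8 (insert('j')): buffer="yfkqjjghjlgh" (len 12), cursors c1@5 c2@9, authorship ....1.112.22

Answer: yfkqjjghjlgh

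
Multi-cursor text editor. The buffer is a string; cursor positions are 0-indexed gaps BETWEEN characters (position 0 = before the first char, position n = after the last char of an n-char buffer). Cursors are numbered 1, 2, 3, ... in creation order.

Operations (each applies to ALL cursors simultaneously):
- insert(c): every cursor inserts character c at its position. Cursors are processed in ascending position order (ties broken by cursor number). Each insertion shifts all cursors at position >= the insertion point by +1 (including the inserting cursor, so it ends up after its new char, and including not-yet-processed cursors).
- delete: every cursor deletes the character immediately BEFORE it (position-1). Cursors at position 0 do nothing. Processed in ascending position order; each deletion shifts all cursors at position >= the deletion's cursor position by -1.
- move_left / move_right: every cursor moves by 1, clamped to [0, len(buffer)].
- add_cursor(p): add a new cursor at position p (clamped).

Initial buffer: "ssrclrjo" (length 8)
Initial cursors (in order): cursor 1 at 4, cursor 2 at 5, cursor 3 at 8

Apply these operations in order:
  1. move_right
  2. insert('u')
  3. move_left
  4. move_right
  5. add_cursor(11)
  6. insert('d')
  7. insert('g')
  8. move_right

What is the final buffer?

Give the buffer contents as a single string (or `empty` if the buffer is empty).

Answer: ssrcludgrudgjouddgg

Derivation:
After op 1 (move_right): buffer="ssrclrjo" (len 8), cursors c1@5 c2@6 c3@8, authorship ........
After op 2 (insert('u')): buffer="ssrclurujou" (len 11), cursors c1@6 c2@8 c3@11, authorship .....1.2..3
After op 3 (move_left): buffer="ssrclurujou" (len 11), cursors c1@5 c2@7 c3@10, authorship .....1.2..3
After op 4 (move_right): buffer="ssrclurujou" (len 11), cursors c1@6 c2@8 c3@11, authorship .....1.2..3
After op 5 (add_cursor(11)): buffer="ssrclurujou" (len 11), cursors c1@6 c2@8 c3@11 c4@11, authorship .....1.2..3
After op 6 (insert('d')): buffer="ssrcludrudjoudd" (len 15), cursors c1@7 c2@10 c3@15 c4@15, authorship .....11.22..334
After op 7 (insert('g')): buffer="ssrcludgrudgjouddgg" (len 19), cursors c1@8 c2@12 c3@19 c4@19, authorship .....111.222..33434
After op 8 (move_right): buffer="ssrcludgrudgjouddgg" (len 19), cursors c1@9 c2@13 c3@19 c4@19, authorship .....111.222..33434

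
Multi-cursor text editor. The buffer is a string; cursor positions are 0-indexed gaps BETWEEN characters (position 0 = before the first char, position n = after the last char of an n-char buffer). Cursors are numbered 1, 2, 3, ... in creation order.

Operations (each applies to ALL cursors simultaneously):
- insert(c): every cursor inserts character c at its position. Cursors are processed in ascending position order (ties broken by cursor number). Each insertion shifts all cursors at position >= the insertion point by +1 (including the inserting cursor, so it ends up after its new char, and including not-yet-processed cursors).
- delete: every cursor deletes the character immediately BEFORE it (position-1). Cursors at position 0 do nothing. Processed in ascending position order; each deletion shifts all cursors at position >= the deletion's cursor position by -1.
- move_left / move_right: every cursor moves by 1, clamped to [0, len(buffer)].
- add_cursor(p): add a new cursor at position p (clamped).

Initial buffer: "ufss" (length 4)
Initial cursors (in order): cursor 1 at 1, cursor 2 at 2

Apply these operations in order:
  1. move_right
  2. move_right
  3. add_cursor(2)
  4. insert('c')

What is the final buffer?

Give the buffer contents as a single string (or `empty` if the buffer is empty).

Answer: ufcscsc

Derivation:
After op 1 (move_right): buffer="ufss" (len 4), cursors c1@2 c2@3, authorship ....
After op 2 (move_right): buffer="ufss" (len 4), cursors c1@3 c2@4, authorship ....
After op 3 (add_cursor(2)): buffer="ufss" (len 4), cursors c3@2 c1@3 c2@4, authorship ....
After op 4 (insert('c')): buffer="ufcscsc" (len 7), cursors c3@3 c1@5 c2@7, authorship ..3.1.2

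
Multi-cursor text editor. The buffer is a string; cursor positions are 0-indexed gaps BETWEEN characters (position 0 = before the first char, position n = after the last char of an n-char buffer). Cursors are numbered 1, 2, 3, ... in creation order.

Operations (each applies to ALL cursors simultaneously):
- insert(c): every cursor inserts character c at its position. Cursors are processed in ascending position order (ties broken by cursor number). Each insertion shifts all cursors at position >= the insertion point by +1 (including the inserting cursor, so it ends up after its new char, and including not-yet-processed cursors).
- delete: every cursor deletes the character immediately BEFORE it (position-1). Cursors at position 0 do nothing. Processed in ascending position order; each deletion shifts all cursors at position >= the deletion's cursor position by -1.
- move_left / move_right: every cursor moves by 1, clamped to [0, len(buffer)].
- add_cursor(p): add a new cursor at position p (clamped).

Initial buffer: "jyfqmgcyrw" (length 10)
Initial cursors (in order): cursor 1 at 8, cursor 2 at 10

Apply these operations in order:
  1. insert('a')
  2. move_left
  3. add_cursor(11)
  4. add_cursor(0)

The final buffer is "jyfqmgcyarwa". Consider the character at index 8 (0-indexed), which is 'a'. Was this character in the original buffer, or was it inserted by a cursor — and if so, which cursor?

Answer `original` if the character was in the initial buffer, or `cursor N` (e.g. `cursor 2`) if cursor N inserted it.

After op 1 (insert('a')): buffer="jyfqmgcyarwa" (len 12), cursors c1@9 c2@12, authorship ........1..2
After op 2 (move_left): buffer="jyfqmgcyarwa" (len 12), cursors c1@8 c2@11, authorship ........1..2
After op 3 (add_cursor(11)): buffer="jyfqmgcyarwa" (len 12), cursors c1@8 c2@11 c3@11, authorship ........1..2
After op 4 (add_cursor(0)): buffer="jyfqmgcyarwa" (len 12), cursors c4@0 c1@8 c2@11 c3@11, authorship ........1..2
Authorship (.=original, N=cursor N): . . . . . . . . 1 . . 2
Index 8: author = 1

Answer: cursor 1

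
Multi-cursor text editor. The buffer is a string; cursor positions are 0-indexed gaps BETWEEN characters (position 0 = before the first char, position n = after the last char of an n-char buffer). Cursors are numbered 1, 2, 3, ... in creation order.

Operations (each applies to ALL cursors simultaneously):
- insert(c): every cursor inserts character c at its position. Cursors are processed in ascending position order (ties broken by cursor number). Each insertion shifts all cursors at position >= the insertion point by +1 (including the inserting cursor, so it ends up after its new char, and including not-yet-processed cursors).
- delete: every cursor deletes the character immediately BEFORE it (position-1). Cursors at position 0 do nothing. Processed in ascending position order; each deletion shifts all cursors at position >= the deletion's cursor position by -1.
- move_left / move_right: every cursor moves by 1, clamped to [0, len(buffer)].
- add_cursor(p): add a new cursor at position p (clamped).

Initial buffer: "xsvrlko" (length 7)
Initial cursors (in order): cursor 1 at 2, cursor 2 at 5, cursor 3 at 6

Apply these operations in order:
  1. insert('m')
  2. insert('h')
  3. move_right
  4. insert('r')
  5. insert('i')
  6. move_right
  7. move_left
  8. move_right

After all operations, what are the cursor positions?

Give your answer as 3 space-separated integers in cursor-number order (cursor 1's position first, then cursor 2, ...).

After op 1 (insert('m')): buffer="xsmvrlmkmo" (len 10), cursors c1@3 c2@7 c3@9, authorship ..1...2.3.
After op 2 (insert('h')): buffer="xsmhvrlmhkmho" (len 13), cursors c1@4 c2@9 c3@12, authorship ..11...22.33.
After op 3 (move_right): buffer="xsmhvrlmhkmho" (len 13), cursors c1@5 c2@10 c3@13, authorship ..11...22.33.
After op 4 (insert('r')): buffer="xsmhvrrlmhkrmhor" (len 16), cursors c1@6 c2@12 c3@16, authorship ..11.1..22.233.3
After op 5 (insert('i')): buffer="xsmhvrirlmhkrimhori" (len 19), cursors c1@7 c2@14 c3@19, authorship ..11.11..22.2233.33
After op 6 (move_right): buffer="xsmhvrirlmhkrimhori" (len 19), cursors c1@8 c2@15 c3@19, authorship ..11.11..22.2233.33
After op 7 (move_left): buffer="xsmhvrirlmhkrimhori" (len 19), cursors c1@7 c2@14 c3@18, authorship ..11.11..22.2233.33
After op 8 (move_right): buffer="xsmhvrirlmhkrimhori" (len 19), cursors c1@8 c2@15 c3@19, authorship ..11.11..22.2233.33

Answer: 8 15 19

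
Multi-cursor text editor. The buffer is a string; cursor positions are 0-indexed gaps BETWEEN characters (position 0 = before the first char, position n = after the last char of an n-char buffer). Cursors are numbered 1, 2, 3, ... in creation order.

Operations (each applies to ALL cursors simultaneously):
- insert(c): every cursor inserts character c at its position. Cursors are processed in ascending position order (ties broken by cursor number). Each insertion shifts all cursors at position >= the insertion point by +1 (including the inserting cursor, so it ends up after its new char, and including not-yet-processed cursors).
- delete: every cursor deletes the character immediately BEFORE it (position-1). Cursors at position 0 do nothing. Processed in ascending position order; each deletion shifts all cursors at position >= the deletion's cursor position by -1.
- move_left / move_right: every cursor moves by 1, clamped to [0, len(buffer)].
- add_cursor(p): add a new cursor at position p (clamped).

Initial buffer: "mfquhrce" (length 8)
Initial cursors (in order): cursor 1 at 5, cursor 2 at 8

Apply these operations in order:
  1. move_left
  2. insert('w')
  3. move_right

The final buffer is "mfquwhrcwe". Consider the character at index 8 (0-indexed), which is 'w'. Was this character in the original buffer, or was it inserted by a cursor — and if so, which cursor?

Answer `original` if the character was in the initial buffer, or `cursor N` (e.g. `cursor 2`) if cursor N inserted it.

After op 1 (move_left): buffer="mfquhrce" (len 8), cursors c1@4 c2@7, authorship ........
After op 2 (insert('w')): buffer="mfquwhrcwe" (len 10), cursors c1@5 c2@9, authorship ....1...2.
After op 3 (move_right): buffer="mfquwhrcwe" (len 10), cursors c1@6 c2@10, authorship ....1...2.
Authorship (.=original, N=cursor N): . . . . 1 . . . 2 .
Index 8: author = 2

Answer: cursor 2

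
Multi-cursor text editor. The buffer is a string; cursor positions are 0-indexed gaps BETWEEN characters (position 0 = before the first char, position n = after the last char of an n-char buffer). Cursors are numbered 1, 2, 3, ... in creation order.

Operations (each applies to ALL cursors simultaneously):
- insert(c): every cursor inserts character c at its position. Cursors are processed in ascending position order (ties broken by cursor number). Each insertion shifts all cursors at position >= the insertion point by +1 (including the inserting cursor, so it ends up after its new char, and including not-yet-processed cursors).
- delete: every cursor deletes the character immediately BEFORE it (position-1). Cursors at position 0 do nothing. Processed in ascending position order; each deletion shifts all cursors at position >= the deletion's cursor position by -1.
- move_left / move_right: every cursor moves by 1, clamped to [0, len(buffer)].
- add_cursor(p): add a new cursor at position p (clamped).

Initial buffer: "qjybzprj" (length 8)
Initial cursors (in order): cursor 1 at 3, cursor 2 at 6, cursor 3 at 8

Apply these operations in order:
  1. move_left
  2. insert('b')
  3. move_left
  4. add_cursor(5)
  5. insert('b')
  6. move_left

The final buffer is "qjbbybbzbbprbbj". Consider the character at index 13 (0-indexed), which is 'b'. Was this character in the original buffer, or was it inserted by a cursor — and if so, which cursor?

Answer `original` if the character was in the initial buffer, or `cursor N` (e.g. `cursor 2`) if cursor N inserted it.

After op 1 (move_left): buffer="qjybzprj" (len 8), cursors c1@2 c2@5 c3@7, authorship ........
After op 2 (insert('b')): buffer="qjbybzbprbj" (len 11), cursors c1@3 c2@7 c3@10, authorship ..1...2..3.
After op 3 (move_left): buffer="qjbybzbprbj" (len 11), cursors c1@2 c2@6 c3@9, authorship ..1...2..3.
After op 4 (add_cursor(5)): buffer="qjbybzbprbj" (len 11), cursors c1@2 c4@5 c2@6 c3@9, authorship ..1...2..3.
After op 5 (insert('b')): buffer="qjbbybbzbbprbbj" (len 15), cursors c1@3 c4@7 c2@9 c3@13, authorship ..11..4.22..33.
After op 6 (move_left): buffer="qjbbybbzbbprbbj" (len 15), cursors c1@2 c4@6 c2@8 c3@12, authorship ..11..4.22..33.
Authorship (.=original, N=cursor N): . . 1 1 . . 4 . 2 2 . . 3 3 .
Index 13: author = 3

Answer: cursor 3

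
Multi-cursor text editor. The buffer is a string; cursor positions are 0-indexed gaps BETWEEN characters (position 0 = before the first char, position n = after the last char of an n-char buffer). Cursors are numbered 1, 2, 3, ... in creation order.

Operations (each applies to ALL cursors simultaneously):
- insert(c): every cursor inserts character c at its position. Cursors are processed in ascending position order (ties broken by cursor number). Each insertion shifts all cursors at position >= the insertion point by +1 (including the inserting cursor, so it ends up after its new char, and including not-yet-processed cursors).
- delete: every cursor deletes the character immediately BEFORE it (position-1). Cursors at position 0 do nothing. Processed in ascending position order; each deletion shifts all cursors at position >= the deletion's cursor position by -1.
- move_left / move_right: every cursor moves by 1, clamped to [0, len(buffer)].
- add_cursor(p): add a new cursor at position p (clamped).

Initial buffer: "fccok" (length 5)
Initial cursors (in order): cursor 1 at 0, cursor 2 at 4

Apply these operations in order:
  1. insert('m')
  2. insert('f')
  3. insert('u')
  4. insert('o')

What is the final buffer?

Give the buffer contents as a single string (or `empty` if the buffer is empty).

After op 1 (insert('m')): buffer="mfccomk" (len 7), cursors c1@1 c2@6, authorship 1....2.
After op 2 (insert('f')): buffer="mffccomfk" (len 9), cursors c1@2 c2@8, authorship 11....22.
After op 3 (insert('u')): buffer="mfufccomfuk" (len 11), cursors c1@3 c2@10, authorship 111....222.
After op 4 (insert('o')): buffer="mfuofccomfuok" (len 13), cursors c1@4 c2@12, authorship 1111....2222.

Answer: mfuofccomfuok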